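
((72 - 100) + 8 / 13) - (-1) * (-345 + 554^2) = 3985067 / 13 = 306543.62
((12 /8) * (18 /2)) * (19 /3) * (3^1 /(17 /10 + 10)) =285 /13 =21.92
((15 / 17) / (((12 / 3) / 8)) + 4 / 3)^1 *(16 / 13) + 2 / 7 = 19022 / 4641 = 4.10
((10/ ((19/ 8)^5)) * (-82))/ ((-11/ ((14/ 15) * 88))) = 601882624/ 7428297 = 81.03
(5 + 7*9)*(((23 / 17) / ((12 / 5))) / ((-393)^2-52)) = 115 / 463191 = 0.00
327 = 327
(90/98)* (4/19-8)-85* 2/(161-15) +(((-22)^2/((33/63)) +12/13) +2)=811605055/883519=918.61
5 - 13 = -8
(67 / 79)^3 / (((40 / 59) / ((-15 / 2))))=-53235051 / 7888624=-6.75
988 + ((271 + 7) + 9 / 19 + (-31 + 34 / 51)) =70460 / 57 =1236.14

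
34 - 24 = 10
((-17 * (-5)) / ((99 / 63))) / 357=0.15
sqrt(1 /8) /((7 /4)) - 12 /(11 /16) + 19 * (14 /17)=-338 /187 + sqrt(2) /7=-1.61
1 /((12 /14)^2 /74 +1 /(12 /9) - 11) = -0.10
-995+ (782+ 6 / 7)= -1485 / 7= -212.14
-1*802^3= -515849608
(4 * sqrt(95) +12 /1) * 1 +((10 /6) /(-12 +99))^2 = 817477 /68121 +4 * sqrt(95) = 50.99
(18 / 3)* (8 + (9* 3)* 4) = 696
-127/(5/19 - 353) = 2413/6702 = 0.36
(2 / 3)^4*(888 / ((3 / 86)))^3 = 263931040301056 / 81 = 3258407904951.31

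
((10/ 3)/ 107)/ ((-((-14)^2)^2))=-5/ 6165768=-0.00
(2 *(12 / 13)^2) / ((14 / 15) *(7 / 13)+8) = 2160 / 10777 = 0.20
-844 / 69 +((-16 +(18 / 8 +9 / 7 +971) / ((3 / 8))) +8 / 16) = 2571.03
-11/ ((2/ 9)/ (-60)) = 2970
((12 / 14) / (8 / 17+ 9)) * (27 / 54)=51 / 1127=0.05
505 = 505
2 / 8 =1 / 4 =0.25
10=10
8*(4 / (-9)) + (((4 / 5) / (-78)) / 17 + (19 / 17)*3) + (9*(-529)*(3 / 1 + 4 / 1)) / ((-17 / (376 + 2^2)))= 7408590079 / 9945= 744956.27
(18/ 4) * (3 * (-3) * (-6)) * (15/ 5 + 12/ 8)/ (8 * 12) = 729/ 64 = 11.39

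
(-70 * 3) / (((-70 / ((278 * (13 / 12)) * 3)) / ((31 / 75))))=56017 / 50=1120.34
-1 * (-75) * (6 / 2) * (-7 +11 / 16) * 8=-22725 / 2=-11362.50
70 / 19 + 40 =830 / 19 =43.68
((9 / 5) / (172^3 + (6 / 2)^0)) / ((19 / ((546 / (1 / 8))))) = 39312 / 483402655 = 0.00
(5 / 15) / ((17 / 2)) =2 / 51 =0.04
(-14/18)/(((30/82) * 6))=-287/810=-0.35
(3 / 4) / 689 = 3 / 2756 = 0.00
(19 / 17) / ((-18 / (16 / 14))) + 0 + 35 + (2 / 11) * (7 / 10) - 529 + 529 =2064992 / 58905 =35.06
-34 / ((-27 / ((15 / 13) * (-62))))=-10540 / 117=-90.09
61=61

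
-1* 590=-590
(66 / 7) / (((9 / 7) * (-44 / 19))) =-19 / 6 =-3.17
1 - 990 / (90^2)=79 / 90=0.88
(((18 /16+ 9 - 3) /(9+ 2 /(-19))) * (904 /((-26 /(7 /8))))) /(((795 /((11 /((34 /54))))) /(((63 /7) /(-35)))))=109039689 /791798800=0.14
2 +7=9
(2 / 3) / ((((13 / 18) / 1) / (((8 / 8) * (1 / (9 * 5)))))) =4 / 195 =0.02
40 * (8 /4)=80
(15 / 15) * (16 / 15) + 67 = 1021 / 15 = 68.07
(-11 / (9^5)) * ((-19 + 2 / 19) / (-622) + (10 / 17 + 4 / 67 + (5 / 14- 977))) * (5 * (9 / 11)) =229900437820 / 309104830377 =0.74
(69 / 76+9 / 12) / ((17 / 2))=63 / 323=0.20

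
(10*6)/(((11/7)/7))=267.27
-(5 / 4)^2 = -25 / 16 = -1.56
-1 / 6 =-0.17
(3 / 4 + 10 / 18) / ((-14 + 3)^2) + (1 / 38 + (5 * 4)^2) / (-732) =-5409017 / 10097208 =-0.54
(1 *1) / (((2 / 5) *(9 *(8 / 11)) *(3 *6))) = 55 / 2592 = 0.02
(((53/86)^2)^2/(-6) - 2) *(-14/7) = 664300273/164102448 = 4.05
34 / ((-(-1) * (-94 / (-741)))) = 12597 / 47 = 268.02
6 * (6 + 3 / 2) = 45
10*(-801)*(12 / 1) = -96120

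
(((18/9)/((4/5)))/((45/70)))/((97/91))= 3185/873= 3.65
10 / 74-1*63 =-2326 / 37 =-62.86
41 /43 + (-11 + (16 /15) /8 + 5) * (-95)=72019 /129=558.29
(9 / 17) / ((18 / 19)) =19 / 34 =0.56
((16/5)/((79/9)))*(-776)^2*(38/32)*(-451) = -46440415296/395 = -117570671.64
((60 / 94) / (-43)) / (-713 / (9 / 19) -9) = 135 / 13771094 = 0.00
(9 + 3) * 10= 120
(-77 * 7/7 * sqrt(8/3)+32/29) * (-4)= -128/29+616 * sqrt(6)/3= 498.55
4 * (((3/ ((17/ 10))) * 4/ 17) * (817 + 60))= 420960/ 289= 1456.61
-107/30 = -3.57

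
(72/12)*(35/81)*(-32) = -2240/27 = -82.96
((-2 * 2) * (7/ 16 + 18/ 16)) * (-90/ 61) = 1125/ 122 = 9.22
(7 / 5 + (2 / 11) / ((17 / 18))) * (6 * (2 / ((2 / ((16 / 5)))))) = 142944 / 4675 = 30.58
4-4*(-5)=24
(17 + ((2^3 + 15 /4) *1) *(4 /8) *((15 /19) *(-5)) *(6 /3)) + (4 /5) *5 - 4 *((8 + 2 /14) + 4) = -39343 /532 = -73.95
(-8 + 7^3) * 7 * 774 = 1815030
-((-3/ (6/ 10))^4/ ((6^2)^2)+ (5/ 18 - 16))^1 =19751/ 1296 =15.24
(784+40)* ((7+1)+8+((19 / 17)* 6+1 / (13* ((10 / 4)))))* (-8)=-165617408 / 1105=-149880.01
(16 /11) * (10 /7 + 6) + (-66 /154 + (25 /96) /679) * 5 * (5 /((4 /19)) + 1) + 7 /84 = -120746051 /2868096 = -42.10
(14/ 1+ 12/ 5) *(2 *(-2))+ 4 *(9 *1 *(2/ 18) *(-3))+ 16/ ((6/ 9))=-268/ 5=-53.60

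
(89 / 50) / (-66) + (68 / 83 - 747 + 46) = -191786887 / 273900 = -700.21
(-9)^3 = -729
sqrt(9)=3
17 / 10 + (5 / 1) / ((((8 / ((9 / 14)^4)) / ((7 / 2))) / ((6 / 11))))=4597099 / 2414720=1.90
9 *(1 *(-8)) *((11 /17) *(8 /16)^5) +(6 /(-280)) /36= -1.46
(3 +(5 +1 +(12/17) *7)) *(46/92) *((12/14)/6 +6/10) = 5.18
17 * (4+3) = 119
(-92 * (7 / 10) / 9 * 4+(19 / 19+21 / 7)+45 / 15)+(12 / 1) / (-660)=-10712 / 495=-21.64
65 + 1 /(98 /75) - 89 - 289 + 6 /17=-519595 /1666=-311.88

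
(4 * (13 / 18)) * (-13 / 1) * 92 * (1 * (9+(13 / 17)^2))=-86135920 / 2601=-33116.46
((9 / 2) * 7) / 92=63 / 184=0.34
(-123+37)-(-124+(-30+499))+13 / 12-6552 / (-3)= 21049 / 12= 1754.08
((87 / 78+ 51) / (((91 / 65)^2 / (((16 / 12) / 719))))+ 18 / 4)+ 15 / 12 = 31873207 / 5496036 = 5.80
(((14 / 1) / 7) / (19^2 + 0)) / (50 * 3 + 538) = 1 / 124184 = 0.00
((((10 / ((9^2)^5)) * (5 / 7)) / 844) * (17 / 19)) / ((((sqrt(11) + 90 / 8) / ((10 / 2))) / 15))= 0.00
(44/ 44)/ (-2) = -0.50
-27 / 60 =-9 / 20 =-0.45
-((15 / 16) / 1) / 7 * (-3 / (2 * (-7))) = -0.03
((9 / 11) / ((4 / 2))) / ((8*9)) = 1 / 176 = 0.01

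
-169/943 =-0.18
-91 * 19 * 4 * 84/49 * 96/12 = -94848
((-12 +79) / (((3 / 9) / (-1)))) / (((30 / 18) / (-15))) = 1809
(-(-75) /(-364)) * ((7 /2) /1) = -75 /104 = -0.72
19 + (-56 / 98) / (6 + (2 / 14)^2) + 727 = 220042 / 295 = 745.91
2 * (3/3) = 2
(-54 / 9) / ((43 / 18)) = -108 / 43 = -2.51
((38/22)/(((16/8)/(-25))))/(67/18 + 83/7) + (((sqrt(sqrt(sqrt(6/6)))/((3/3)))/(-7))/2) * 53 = -1563379/302302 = -5.17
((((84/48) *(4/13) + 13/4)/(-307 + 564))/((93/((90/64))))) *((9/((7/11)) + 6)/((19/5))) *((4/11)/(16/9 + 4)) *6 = 56248425/126068278336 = 0.00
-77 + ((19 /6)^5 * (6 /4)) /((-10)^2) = -37440701 /518400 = -72.22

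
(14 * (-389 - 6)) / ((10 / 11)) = -6083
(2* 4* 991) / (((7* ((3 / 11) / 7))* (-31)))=-937.72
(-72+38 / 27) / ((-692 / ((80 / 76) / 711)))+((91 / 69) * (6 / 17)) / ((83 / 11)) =126636556168 / 2047801792167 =0.06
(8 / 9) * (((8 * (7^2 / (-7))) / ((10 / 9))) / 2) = -112 / 5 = -22.40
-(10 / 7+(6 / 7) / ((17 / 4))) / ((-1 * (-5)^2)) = 194 / 2975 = 0.07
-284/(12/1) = -71/3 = -23.67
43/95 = 0.45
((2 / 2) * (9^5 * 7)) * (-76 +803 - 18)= 293060187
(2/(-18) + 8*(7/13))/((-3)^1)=-491/351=-1.40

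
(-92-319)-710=-1121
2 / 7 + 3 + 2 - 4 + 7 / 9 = 130 / 63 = 2.06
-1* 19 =-19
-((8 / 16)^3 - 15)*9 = 1071 / 8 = 133.88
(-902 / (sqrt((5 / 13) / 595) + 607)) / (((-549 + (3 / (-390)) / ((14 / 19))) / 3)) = 2312321351340 / 284767019763899 - 2462460 * sqrt(1547) / 284767019763899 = 0.01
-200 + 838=638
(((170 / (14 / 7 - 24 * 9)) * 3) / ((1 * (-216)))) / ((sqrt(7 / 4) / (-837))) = -7905 * sqrt(7) / 2996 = -6.98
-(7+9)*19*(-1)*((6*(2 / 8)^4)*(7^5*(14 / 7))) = 239499.75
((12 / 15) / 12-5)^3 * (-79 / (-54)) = -16006348 / 91125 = -175.65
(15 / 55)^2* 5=45 / 121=0.37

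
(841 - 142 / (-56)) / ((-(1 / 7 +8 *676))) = -7873 / 50476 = -0.16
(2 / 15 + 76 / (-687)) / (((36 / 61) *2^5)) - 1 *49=-32315687 / 659520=-49.00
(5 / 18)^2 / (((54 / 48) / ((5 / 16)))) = 125 / 5832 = 0.02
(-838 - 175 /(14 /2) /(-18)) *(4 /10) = -15059 /45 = -334.64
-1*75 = -75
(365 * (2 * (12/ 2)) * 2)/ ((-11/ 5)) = -43800/ 11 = -3981.82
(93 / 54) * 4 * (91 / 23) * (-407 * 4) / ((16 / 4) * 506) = -104377 / 4761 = -21.92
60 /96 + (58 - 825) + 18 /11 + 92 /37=-2481893 /3256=-762.25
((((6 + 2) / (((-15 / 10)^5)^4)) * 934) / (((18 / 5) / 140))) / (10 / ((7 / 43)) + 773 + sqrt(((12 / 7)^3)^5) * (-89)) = -6586141279765834969907200 * sqrt(21) / 1703694920445355777832575827 - 1207041154712279098536755200 / 413997865668221454013315925961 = -0.02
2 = 2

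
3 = 3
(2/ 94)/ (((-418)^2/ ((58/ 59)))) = 29/ 242254826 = 0.00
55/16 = 3.44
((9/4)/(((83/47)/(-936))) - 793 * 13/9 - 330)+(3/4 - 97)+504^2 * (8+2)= 7581738505/2988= 2537395.75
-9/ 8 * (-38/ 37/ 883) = 171/ 130684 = 0.00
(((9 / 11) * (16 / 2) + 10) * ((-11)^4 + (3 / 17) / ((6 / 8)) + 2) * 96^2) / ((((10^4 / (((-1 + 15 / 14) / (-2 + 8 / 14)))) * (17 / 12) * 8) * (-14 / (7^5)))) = 2349650466072 / 1986875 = 1182585.95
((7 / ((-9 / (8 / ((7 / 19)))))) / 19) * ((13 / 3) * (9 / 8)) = -13 / 3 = -4.33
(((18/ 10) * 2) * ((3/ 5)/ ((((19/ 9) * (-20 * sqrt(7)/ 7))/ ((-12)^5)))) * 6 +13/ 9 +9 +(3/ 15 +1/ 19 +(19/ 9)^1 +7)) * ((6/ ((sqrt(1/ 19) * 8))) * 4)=16936 * sqrt(19)/ 285 +544195584 * sqrt(133)/ 2375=2642772.56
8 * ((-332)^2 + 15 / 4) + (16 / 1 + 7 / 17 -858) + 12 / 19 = 284556877 / 323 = 880981.04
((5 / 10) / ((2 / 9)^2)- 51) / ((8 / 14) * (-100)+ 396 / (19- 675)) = 93849 / 132586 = 0.71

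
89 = 89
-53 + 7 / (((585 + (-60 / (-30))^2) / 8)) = -31161 / 589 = -52.90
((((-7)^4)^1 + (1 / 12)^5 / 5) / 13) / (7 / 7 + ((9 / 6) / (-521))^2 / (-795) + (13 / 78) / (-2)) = 201.48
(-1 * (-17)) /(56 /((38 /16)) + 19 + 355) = 323 /7554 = 0.04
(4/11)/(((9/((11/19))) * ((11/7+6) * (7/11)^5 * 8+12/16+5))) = 0.00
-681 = -681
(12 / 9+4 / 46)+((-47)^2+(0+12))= 153347 / 69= 2222.42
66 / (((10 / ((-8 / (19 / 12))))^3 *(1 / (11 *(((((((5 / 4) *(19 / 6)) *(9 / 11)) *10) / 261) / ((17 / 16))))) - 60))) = 9732096 / 67700135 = 0.14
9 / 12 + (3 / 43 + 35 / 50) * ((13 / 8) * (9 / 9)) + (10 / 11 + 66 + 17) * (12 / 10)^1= 3885857 / 37840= 102.69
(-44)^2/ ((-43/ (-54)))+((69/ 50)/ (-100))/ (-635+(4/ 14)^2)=16262342065383/ 6688865000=2431.26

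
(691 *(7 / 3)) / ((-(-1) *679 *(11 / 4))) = 0.86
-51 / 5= -10.20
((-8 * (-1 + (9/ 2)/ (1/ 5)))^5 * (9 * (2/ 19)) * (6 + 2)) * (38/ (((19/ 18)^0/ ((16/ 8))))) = -86709107884032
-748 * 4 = -2992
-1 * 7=-7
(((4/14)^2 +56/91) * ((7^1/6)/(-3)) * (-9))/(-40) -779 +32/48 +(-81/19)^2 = -1498438853/1971060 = -760.22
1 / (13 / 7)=7 / 13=0.54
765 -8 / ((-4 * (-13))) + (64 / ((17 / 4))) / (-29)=4898571 / 6409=764.33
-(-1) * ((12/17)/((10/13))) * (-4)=-312/85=-3.67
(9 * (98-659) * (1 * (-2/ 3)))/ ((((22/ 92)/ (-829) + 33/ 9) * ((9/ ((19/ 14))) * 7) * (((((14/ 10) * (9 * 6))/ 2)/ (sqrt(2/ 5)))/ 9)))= 724546 * sqrt(10)/ 769349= 2.98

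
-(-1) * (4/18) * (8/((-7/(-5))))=80/63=1.27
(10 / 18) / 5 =1 / 9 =0.11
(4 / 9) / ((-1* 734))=-2 / 3303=-0.00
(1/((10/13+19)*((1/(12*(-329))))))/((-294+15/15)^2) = -51324/22063193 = -0.00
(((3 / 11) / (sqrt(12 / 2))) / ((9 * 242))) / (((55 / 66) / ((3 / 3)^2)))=sqrt(6) / 39930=0.00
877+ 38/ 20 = 8789/ 10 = 878.90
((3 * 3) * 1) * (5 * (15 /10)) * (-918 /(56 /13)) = -805545 /56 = -14384.73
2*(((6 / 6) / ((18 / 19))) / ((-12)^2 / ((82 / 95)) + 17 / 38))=29602 / 2345553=0.01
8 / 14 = 4 / 7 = 0.57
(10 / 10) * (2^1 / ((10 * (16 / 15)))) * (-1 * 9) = -27 / 16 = -1.69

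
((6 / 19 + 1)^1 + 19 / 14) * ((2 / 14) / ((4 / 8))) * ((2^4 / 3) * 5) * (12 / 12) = 18960 / 931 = 20.37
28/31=0.90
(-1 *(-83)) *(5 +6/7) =3403/7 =486.14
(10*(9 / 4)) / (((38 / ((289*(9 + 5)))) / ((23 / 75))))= 139587 / 190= 734.67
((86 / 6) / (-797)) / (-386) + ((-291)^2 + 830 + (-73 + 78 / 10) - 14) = 394236147449 / 4614630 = 85431.80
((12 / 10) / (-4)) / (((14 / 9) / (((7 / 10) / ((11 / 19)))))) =-513 / 2200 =-0.23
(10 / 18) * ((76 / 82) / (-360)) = -19 / 13284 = -0.00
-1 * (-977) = 977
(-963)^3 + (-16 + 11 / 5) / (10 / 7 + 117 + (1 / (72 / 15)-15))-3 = -3380218285254 / 3785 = -893056350.13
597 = 597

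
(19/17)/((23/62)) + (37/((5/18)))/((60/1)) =102301/19550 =5.23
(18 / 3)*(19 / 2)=57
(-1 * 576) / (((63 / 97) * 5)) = -6208 / 35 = -177.37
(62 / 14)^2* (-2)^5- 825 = -1452.59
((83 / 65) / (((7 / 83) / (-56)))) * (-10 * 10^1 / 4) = 275560 / 13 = 21196.92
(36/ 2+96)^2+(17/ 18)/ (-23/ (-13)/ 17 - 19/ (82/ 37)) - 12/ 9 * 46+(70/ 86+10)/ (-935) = 143663678265718/ 11106977013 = 12934.54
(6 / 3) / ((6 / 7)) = 7 / 3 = 2.33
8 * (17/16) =17/2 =8.50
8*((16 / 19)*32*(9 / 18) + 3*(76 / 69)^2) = 4128128 / 30153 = 136.91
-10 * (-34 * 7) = 2380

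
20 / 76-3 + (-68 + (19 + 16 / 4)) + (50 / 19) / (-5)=-917 / 19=-48.26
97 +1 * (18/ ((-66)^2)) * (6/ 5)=58688/ 605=97.00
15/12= 5/4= 1.25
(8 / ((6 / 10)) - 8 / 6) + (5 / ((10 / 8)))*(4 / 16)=13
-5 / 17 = -0.29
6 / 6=1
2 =2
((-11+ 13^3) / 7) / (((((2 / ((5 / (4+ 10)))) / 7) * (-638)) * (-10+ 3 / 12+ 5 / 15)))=0.06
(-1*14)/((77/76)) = -13.82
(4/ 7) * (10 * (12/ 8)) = 60/ 7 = 8.57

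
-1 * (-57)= 57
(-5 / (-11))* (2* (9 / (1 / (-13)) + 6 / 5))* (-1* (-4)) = -4632 / 11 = -421.09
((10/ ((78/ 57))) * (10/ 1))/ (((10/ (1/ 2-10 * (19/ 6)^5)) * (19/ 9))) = -11020.79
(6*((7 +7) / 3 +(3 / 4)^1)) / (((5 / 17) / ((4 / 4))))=221 / 2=110.50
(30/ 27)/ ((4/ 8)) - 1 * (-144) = 1316/ 9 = 146.22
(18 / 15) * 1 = 6 / 5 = 1.20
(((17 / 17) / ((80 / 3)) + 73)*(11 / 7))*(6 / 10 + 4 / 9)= 3020831 / 25200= 119.87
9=9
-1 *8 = -8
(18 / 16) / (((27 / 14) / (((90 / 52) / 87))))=35 / 3016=0.01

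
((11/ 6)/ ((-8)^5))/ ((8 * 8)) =-11/ 12582912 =-0.00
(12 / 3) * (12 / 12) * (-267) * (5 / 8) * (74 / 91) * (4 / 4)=-49395 / 91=-542.80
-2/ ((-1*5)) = 2/ 5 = 0.40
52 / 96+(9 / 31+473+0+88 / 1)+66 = 467107 / 744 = 627.83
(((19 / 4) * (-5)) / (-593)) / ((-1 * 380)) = -1 / 9488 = -0.00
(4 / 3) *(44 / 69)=0.85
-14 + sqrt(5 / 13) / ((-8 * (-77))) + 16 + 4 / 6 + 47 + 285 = sqrt(65) / 8008 + 1004 / 3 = 334.67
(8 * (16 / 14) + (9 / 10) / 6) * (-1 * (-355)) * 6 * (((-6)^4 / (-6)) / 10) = -14964102 / 35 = -427545.77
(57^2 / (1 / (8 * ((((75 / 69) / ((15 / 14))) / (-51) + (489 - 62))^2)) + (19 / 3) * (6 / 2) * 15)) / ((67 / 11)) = 215161690532577096 / 114958798248512809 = 1.87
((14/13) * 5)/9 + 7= 889/117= 7.60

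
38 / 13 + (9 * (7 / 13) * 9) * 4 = 2306 / 13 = 177.38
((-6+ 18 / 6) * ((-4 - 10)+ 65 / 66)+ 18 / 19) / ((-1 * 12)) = -16717 / 5016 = -3.33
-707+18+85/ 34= -1373/ 2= -686.50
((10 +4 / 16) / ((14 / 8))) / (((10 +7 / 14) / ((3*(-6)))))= -492 / 49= -10.04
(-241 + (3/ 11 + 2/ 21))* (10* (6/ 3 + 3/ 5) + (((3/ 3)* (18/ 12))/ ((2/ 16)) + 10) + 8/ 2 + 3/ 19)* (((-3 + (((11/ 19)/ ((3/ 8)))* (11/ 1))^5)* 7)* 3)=-46818224709093838807222/ 125753639913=-372301149624.65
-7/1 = -7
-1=-1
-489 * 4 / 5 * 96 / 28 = -46944 / 35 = -1341.26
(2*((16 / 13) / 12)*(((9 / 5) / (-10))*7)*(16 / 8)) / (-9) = 56 / 975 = 0.06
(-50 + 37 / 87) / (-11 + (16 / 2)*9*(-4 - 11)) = 4313 / 94917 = 0.05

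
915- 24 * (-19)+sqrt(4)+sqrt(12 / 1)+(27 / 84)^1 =2 * sqrt(3)+38453 / 28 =1376.79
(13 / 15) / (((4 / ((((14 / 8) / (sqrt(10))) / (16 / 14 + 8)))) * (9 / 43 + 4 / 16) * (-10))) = -27391 * sqrt(10) / 30336000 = -0.00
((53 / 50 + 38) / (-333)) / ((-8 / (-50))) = -217 / 296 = -0.73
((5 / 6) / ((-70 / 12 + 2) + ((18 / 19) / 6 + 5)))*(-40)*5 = -19000 / 151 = -125.83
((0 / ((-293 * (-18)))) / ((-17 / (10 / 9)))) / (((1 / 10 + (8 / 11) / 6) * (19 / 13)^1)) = 0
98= 98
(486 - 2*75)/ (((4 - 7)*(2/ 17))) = -952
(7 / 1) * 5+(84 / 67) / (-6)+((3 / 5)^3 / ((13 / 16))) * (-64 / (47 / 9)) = 161358381 / 5117125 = 31.53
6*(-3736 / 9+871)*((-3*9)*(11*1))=-812394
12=12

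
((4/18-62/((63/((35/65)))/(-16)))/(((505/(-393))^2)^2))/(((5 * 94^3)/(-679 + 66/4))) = -0.00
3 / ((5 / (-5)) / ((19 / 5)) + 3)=57 / 52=1.10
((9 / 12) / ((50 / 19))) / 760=3 / 8000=0.00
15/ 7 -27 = -174/ 7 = -24.86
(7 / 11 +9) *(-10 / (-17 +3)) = 530 / 77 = 6.88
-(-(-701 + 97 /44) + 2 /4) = -30769 /44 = -699.30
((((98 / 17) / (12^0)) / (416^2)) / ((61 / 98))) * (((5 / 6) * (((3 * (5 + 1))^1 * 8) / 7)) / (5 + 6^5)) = 5145 / 43636594976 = 0.00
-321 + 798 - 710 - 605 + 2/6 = -2513/3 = -837.67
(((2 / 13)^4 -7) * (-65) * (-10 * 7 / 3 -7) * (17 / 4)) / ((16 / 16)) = -39649015 / 676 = -58652.39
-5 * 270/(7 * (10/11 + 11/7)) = -14850/191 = -77.75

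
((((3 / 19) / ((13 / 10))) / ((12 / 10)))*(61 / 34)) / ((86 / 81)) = 123525 / 722228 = 0.17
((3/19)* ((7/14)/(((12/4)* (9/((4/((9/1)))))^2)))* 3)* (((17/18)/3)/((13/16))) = 1088/14585103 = 0.00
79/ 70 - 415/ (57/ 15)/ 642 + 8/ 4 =631528/ 213465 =2.96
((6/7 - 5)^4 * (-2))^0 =1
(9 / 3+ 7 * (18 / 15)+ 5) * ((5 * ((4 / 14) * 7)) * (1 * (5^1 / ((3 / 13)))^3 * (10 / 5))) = 90077000 / 27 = 3336185.19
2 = 2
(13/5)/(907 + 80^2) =13/36535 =0.00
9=9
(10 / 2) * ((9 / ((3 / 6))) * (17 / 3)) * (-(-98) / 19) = 49980 / 19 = 2630.53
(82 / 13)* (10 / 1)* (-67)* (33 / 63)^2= -6647740 / 5733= -1159.56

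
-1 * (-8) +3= 11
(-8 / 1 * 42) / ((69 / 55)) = -6160 / 23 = -267.83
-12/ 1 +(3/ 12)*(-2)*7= -31/ 2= -15.50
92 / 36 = 23 / 9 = 2.56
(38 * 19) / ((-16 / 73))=-26353 / 8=-3294.12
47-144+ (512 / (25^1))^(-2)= -25427343 / 262144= -97.00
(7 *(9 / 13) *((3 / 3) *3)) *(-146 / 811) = -27594 / 10543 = -2.62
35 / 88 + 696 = 61283 / 88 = 696.40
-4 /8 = -1 /2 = -0.50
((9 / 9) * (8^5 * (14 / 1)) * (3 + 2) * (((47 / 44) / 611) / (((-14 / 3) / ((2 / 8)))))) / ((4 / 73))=-560640 / 143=-3920.56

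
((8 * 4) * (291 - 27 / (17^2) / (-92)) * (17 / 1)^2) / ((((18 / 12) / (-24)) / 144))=-142610872320 / 23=-6200472709.57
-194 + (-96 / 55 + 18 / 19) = -203564 / 1045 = -194.80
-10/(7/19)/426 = -95/1491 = -0.06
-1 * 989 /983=-989 /983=-1.01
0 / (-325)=0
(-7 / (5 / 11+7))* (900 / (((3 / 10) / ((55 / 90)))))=-211750 / 123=-1721.54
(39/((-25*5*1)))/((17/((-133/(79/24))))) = 124488/167875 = 0.74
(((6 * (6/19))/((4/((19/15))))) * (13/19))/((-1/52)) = -2028/95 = -21.35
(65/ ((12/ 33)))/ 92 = 715/ 368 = 1.94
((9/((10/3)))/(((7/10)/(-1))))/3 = -9/7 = -1.29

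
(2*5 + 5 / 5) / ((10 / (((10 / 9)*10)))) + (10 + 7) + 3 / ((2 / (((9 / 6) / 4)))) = 4289 / 144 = 29.78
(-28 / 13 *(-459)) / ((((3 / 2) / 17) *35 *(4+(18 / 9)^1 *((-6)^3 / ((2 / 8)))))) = -5202 / 28015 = -0.19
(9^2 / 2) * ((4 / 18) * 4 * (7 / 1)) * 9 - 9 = 2259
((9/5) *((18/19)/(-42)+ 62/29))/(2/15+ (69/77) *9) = 2423223/5217419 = 0.46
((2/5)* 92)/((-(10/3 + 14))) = -2.12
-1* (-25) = 25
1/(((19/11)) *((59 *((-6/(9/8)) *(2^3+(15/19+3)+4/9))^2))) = 152361/66102112256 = 0.00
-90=-90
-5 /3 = -1.67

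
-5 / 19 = -0.26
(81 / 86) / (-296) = -0.00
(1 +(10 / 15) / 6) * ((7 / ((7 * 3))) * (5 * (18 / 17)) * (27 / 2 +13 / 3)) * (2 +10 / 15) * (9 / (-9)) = -42800 / 459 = -93.25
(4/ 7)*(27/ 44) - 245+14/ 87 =-1637828/ 6699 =-244.49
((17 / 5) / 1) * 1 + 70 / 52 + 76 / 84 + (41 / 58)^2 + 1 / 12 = 14312717 / 2295930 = 6.23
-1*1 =-1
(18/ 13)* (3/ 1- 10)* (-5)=48.46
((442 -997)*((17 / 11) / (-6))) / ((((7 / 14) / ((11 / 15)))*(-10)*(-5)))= 629 / 150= 4.19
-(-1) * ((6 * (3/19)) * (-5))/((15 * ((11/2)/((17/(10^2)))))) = -51/5225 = -0.01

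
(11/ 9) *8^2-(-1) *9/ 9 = 713/ 9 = 79.22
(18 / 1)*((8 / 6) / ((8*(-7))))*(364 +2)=-1098 / 7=-156.86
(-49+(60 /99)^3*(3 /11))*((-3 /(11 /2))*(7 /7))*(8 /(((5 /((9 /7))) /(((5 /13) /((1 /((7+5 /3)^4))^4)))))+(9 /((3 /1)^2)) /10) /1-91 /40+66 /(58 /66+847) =19368625309806041806451065151396689 /905228028302792040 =21396404777832818.89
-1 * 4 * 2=-8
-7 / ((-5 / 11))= 77 / 5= 15.40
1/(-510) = -1/510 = -0.00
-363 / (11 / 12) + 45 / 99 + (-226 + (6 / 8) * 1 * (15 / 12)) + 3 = -108699 / 176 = -617.61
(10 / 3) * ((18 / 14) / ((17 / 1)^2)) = 30 / 2023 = 0.01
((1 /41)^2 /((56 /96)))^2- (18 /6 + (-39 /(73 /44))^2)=-409937405924451 /737865538081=-555.57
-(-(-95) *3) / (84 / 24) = -570 / 7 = -81.43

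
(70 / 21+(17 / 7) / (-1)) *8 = 152 / 21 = 7.24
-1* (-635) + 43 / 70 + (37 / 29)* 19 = 1339507 / 2030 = 659.86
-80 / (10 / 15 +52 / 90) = -450 / 7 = -64.29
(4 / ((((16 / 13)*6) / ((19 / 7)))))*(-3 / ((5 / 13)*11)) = -3211 / 3080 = -1.04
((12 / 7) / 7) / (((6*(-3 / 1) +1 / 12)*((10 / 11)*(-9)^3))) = 88 / 4266675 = 0.00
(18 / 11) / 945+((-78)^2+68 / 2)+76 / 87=204951728 / 33495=6118.88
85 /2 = 42.50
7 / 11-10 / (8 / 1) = -27 / 44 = -0.61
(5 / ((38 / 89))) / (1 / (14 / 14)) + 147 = 6031 / 38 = 158.71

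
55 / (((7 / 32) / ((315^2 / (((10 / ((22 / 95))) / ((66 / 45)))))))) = 16099776 / 19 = 847356.63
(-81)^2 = 6561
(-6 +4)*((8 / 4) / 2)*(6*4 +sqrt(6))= -48 - 2*sqrt(6)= -52.90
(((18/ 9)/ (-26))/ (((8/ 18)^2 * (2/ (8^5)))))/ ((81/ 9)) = -9216/ 13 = -708.92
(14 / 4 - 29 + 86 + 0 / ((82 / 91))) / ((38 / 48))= 1452 / 19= 76.42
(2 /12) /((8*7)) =1 /336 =0.00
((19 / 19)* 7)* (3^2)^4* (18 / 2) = 413343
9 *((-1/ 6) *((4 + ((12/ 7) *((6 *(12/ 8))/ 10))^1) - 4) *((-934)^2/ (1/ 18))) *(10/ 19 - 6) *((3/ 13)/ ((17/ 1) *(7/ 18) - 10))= -549458660736/ 40565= -13545141.40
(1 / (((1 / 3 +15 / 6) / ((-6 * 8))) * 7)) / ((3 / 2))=-192 / 119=-1.61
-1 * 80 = -80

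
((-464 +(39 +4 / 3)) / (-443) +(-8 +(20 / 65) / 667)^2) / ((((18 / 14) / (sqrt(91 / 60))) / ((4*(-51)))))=-308917580068762*sqrt(1365) / 899302628601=-12691.21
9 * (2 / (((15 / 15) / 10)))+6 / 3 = 182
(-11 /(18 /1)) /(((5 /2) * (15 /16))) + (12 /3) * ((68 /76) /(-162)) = -10882 /38475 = -0.28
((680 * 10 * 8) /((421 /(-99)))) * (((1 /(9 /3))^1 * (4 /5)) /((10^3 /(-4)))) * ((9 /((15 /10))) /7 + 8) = 8904192 /73675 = 120.86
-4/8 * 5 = -5/2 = -2.50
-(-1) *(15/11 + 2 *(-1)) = -7/11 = -0.64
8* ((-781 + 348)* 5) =-17320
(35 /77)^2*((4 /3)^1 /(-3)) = -100 /1089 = -0.09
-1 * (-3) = 3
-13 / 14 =-0.93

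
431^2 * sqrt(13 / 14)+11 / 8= 11 / 8+185761 * sqrt(182) / 14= 179005.15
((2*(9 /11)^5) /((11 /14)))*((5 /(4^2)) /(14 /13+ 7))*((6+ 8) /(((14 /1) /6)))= 767637 /3543122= 0.22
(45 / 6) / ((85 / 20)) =30 / 17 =1.76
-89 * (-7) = 623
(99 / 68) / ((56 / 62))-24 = -42627 / 1904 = -22.39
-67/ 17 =-3.94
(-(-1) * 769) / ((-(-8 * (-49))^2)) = -0.01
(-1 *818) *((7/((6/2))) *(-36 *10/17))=40418.82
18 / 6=3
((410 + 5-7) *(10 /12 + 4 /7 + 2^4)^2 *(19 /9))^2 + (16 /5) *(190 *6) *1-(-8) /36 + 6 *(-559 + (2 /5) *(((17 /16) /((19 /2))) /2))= 45281222387262273899 /665125020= 68079264838.45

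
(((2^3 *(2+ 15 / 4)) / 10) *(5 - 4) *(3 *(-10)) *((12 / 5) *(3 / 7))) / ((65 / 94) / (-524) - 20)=27189312 / 3831275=7.10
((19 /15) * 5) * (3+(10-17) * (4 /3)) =-361 /9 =-40.11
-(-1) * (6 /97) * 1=6 /97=0.06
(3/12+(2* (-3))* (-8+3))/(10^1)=121/40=3.02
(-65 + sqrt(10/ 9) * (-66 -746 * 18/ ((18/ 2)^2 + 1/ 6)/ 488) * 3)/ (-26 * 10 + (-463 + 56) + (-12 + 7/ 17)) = 1105/ 11536 + 33502461 * sqrt(10)/ 342699952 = 0.40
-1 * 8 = -8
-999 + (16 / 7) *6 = -6897 / 7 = -985.29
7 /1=7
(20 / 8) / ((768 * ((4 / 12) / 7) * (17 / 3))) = 105 / 8704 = 0.01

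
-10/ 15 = -2/ 3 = -0.67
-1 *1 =-1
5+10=15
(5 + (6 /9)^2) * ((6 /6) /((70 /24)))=1.87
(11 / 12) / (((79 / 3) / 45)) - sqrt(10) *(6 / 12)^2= 495 / 316 - sqrt(10) / 4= 0.78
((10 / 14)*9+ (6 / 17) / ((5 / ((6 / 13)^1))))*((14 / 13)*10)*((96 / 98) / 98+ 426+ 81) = 243354205548 / 6898073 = 35278.58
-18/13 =-1.38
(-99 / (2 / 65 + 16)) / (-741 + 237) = 0.01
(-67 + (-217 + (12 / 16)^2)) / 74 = -3.83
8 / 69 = 0.12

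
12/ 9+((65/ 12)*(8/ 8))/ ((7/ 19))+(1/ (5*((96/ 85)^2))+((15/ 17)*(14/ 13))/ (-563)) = 129960086933/ 8026776576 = 16.19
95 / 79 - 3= -142 / 79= -1.80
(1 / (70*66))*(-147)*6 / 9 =-7 / 330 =-0.02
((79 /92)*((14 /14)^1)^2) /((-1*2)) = -79 /184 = -0.43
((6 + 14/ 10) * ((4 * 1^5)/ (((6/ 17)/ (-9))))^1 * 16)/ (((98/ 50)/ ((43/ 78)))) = -2163760/ 637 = -3396.80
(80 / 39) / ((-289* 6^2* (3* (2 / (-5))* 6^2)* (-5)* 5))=-1 / 5477706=-0.00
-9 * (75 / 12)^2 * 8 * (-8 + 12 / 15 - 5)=68625 / 2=34312.50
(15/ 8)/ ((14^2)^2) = 15/ 307328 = 0.00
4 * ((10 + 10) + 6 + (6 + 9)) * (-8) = -1312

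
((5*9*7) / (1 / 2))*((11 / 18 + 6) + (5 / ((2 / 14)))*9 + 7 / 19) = 3854095 / 19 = 202847.11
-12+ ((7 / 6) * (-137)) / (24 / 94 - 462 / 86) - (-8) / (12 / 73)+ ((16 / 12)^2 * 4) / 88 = 46399901 / 682506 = 67.98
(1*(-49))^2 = 2401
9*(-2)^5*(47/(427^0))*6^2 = -487296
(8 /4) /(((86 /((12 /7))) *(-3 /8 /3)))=-96 /301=-0.32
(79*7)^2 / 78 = 305809 / 78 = 3920.63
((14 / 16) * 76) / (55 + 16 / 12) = 399 / 338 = 1.18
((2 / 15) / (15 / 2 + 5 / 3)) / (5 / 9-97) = -9 / 59675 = -0.00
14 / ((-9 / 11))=-154 / 9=-17.11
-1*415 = -415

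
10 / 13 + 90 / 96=355 / 208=1.71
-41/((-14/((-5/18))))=-0.81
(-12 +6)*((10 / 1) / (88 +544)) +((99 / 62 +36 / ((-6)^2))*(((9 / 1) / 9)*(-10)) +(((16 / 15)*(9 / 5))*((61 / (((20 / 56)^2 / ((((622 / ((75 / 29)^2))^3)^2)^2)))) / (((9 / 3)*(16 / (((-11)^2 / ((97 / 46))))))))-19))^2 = 118498219008312102723065251313392881750740031087086689799558140142574308819245005433255306433970434811811938954447168187416120479854099474276702538909049570953 / 561855479453762859515389553027774112302664318539869633115281131671703285235253133578225970268249511718750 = 210905158606829523979926400000000000000000000000000000.00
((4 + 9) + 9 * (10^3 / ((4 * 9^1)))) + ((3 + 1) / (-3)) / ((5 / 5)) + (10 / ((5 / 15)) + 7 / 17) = 14896 / 51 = 292.08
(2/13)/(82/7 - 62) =-7/2288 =-0.00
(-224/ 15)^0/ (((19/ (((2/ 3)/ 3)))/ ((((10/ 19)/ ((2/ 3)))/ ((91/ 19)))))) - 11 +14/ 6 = -8.66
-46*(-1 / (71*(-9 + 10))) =46 / 71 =0.65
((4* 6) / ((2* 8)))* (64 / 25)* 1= 96 / 25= 3.84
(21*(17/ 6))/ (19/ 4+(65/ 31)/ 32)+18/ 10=19889/ 1405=14.16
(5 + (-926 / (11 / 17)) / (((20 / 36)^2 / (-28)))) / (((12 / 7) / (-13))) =-984571.22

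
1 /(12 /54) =9 /2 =4.50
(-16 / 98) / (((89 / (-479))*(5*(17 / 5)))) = 3832 / 74137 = 0.05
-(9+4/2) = -11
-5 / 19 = -0.26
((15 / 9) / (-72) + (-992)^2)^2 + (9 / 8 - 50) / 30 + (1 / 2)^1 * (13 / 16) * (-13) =225904132088571743 / 233280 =968381910530.57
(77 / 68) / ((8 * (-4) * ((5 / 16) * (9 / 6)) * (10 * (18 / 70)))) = -539 / 18360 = -0.03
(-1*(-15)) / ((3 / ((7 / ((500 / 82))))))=287 / 50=5.74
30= 30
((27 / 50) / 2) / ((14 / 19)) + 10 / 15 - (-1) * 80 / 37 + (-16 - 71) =-13023257 / 155400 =-83.80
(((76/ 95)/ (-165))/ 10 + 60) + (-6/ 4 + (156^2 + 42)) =201601121/ 8250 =24436.50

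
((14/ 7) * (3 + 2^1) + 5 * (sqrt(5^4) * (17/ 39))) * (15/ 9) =12575/ 117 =107.48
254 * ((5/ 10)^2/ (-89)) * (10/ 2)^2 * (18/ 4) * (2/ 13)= -28575/ 2314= -12.35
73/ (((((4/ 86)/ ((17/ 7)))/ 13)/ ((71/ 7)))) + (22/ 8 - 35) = 98501777/ 196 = 502560.09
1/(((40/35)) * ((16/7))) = 49/128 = 0.38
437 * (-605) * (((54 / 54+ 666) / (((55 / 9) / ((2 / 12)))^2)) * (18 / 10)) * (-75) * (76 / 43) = 1345758543 / 43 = 31296710.30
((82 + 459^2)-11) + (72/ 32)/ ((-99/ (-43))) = 9273131/ 44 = 210752.98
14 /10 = 7 /5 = 1.40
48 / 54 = 8 / 9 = 0.89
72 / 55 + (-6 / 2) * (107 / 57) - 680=-715117 / 1045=-684.32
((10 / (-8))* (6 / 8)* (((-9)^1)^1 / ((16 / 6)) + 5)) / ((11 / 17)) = -3315 / 1408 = -2.35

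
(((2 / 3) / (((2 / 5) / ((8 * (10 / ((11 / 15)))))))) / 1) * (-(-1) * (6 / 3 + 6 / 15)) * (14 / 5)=13440 / 11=1221.82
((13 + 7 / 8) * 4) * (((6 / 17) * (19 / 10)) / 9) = 703 / 170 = 4.14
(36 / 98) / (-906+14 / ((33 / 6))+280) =-11 / 18669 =-0.00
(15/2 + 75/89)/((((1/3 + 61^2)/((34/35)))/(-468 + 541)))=1105731/6955172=0.16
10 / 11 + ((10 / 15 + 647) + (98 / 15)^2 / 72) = 28920461 / 44550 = 649.17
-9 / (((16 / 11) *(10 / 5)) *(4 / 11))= -1089 / 128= -8.51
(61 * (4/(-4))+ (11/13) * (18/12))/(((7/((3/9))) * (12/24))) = -1553/273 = -5.69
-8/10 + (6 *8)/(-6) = -44/5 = -8.80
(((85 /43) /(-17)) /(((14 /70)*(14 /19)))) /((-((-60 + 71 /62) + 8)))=-14725 /949053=-0.02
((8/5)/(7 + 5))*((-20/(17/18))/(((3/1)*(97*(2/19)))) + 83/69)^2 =6776109698/194191739415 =0.03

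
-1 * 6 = -6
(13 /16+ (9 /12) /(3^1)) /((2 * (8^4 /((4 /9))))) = 17 /294912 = 0.00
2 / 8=1 / 4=0.25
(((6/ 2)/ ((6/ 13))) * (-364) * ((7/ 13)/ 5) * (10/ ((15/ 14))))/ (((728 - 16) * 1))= -4459/ 1335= -3.34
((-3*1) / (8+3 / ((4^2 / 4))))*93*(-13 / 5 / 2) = 7254 / 175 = 41.45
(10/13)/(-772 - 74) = -5/5499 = -0.00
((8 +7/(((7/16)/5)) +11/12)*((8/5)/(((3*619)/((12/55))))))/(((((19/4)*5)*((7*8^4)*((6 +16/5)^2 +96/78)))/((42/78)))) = 97/630193896960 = 0.00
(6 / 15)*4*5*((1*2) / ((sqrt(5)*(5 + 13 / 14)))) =224*sqrt(5) / 415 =1.21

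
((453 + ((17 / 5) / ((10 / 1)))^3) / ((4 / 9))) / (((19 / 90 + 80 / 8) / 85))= 8485.24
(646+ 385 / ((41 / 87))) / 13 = 59981 / 533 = 112.53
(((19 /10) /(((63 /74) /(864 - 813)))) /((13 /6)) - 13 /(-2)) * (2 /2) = 53719 /910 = 59.03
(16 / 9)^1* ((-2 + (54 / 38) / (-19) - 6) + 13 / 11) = -145984 / 11913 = -12.25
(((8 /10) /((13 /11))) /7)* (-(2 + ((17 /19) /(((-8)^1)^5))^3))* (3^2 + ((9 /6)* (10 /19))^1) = -1.89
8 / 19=0.42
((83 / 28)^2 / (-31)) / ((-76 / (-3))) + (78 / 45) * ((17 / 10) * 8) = 3264129847 / 138532800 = 23.56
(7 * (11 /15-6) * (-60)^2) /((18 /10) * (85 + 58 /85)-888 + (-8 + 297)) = 2014500 /6751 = 298.40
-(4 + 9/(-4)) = -1.75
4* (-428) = -1712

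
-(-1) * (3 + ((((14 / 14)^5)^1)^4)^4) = 4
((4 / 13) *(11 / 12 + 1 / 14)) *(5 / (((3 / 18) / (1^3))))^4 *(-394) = -8829540000 / 91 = -97027912.09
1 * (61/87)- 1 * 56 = -4811/87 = -55.30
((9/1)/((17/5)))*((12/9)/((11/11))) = 60/17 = 3.53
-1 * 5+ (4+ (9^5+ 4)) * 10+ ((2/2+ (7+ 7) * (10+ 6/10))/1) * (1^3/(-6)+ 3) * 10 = 594798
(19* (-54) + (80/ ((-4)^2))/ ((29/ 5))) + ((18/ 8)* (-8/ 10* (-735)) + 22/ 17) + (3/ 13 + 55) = 2271266/ 6409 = 354.39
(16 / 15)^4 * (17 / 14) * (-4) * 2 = -4456448 / 354375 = -12.58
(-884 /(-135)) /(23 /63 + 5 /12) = 24752 /2955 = 8.38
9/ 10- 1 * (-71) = 719/ 10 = 71.90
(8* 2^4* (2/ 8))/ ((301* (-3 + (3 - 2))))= -16/ 301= -0.05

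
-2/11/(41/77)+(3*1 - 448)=-18259/41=-445.34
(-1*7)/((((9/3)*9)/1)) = -7/27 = -0.26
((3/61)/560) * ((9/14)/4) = 27/1912960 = 0.00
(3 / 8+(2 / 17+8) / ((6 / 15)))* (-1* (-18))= 25299 / 68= 372.04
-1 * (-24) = 24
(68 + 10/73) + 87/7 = 41169/511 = 80.57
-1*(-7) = 7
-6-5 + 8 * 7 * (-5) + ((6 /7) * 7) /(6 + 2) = -1161 /4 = -290.25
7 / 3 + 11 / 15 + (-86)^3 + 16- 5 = -9540629 / 15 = -636041.93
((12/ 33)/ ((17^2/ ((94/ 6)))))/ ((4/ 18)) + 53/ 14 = 172435/ 44506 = 3.87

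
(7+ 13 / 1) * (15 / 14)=150 / 7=21.43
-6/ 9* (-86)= 57.33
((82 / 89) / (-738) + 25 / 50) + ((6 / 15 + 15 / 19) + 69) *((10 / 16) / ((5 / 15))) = 2010491 / 15219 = 132.10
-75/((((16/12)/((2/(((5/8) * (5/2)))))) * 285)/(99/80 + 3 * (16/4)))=-3.34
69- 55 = 14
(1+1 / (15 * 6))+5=541 / 90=6.01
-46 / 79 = -0.58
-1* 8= -8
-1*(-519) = 519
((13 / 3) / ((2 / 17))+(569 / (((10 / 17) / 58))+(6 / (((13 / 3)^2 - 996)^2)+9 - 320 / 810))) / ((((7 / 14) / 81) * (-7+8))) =703602667435127 / 77352025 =9096111.80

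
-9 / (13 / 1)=-9 / 13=-0.69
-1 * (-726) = 726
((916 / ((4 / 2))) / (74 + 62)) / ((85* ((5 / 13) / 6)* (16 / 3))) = 26793 / 231200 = 0.12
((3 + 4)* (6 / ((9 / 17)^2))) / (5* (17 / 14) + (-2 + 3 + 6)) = 11.46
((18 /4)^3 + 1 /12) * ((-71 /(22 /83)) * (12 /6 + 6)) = -1172707 /6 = -195451.17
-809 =-809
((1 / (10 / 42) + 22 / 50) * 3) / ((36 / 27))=261 / 25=10.44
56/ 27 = 2.07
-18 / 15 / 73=-6 / 365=-0.02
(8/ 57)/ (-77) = -0.00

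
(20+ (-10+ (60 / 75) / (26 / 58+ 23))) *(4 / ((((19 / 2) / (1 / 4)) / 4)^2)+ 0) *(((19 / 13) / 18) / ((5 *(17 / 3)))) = 11372 / 8922875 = 0.00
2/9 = 0.22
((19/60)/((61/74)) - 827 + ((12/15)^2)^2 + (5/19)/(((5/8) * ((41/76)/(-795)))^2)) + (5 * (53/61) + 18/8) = 1124515744856077/769057500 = 1462199.83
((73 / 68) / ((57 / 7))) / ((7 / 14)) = 511 / 1938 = 0.26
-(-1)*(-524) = -524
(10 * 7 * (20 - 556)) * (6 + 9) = -562800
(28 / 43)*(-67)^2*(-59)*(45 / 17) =-333712260 / 731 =-456514.72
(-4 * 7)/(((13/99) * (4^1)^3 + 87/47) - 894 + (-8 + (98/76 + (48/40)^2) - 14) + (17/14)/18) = 1732777200/55878844319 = 0.03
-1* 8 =-8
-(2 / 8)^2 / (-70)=1 / 1120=0.00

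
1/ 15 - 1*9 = -134/ 15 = -8.93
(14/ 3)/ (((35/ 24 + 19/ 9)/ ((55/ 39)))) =6160/ 3341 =1.84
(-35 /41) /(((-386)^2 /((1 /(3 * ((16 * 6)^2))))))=-35 /168897097728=-0.00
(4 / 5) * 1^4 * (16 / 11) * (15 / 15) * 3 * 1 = 192 / 55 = 3.49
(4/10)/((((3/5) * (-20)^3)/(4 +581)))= -39/800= -0.05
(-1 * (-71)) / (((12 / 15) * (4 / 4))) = 355 / 4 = 88.75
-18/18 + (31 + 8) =38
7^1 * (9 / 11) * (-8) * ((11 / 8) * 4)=-252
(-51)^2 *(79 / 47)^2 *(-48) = -779176368 / 2209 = -352728.10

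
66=66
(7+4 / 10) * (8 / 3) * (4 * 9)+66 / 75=17782 / 25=711.28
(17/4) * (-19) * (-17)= 5491/4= 1372.75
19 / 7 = 2.71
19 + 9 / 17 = 332 / 17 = 19.53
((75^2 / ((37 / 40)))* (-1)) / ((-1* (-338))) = -112500 / 6253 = -17.99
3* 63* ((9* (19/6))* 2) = 10773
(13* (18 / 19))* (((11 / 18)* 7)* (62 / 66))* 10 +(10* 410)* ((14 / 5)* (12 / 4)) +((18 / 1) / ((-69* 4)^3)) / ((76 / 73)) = 1033729084989 / 29590144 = 34934.91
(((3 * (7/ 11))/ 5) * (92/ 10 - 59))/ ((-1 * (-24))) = -1743/ 2200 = -0.79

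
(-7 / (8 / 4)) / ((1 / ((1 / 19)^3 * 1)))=-7 / 13718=-0.00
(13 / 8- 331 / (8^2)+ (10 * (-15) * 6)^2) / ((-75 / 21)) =-362878411 / 1600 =-226799.01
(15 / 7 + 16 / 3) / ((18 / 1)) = 157 / 378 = 0.42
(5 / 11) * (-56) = -280 / 11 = -25.45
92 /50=46 /25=1.84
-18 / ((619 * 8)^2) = -0.00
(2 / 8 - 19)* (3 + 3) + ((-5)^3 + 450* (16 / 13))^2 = 62123225 / 338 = 183796.52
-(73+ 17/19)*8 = -11232/19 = -591.16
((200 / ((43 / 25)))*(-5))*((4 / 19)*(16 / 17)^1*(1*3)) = -4800000 / 13889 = -345.60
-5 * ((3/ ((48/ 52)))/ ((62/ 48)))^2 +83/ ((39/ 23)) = 648169/ 37479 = 17.29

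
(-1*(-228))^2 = 51984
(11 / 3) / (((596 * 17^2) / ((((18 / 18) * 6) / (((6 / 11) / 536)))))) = 16214 / 129183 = 0.13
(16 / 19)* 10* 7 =1120 / 19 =58.95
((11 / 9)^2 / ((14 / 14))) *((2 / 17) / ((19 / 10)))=2420 / 26163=0.09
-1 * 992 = -992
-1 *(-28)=28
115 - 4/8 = 229/2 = 114.50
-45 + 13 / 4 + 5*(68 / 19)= -1813 / 76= -23.86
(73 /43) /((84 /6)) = 73 /602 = 0.12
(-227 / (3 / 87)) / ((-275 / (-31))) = -204073 / 275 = -742.08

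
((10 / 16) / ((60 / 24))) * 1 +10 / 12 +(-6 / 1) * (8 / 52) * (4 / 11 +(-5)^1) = 9203 / 1716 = 5.36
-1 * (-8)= 8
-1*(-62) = 62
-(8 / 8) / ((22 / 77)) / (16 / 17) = -119 / 32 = -3.72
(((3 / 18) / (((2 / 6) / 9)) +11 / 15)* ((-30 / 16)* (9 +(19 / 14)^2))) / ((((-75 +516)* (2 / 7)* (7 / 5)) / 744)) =-51711875 / 115248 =-448.70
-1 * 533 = -533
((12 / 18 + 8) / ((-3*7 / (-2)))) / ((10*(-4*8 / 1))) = -13 / 5040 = -0.00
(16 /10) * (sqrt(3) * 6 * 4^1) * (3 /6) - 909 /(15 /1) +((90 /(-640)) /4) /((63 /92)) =-135859 /2240 +96 * sqrt(3) /5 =-27.40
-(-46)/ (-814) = -0.06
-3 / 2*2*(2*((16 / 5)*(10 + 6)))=-1536 / 5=-307.20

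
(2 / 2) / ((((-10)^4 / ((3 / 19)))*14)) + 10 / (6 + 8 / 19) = 252700183 / 162260000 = 1.56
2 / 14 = 1 / 7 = 0.14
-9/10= -0.90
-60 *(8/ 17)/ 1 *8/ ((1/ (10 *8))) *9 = -2764800/ 17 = -162635.29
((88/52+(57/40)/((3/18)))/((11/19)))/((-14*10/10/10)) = -50597/4004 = -12.64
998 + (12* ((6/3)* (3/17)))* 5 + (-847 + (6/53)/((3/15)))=155641/901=172.74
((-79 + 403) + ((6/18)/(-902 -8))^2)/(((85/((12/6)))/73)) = 176275990873/316748250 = 556.52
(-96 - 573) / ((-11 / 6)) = 4014 / 11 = 364.91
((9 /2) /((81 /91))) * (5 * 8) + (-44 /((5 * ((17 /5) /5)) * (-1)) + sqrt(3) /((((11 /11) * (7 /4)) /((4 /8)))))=2 * sqrt(3) /7 + 32920 /153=215.66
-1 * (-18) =18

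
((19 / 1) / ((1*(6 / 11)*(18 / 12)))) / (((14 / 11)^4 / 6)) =3059969 / 57624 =53.10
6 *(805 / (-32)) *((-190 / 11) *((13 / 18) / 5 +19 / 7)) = 3935185 / 528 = 7453.00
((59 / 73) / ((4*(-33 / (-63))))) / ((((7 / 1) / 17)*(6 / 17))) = 17051 / 6424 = 2.65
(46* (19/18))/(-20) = -437/180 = -2.43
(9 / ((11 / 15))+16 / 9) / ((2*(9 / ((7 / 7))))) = 1391 / 1782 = 0.78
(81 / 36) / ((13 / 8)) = 18 / 13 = 1.38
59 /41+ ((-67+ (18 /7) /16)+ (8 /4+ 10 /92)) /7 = -2886349 /369656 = -7.81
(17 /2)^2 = 289 /4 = 72.25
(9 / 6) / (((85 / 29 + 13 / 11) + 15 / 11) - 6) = -957 / 334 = -2.87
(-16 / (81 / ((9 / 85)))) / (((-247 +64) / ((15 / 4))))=4 / 9333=0.00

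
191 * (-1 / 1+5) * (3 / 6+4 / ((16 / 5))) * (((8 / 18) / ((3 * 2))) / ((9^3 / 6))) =5348 / 6561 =0.82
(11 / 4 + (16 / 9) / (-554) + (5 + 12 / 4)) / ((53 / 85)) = 9109195 / 528516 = 17.24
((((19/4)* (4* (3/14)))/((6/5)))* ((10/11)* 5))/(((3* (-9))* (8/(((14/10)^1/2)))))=-475/9504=-0.05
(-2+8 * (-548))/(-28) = 2193/14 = 156.64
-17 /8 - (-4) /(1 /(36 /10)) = 491 /40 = 12.28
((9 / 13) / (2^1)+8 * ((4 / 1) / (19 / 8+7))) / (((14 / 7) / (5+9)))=51317 / 1950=26.32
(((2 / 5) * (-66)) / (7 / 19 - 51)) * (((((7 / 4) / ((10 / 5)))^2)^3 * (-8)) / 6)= -24588641 / 78807040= -0.31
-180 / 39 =-60 / 13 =-4.62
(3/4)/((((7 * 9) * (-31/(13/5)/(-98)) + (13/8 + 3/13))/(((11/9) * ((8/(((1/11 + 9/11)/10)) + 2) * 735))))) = 44144100/6931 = 6369.08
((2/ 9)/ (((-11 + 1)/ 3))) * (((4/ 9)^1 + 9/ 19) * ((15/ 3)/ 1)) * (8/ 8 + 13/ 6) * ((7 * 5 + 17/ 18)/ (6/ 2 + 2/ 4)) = -101579/ 10206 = -9.95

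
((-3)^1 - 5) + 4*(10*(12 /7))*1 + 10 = 494 /7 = 70.57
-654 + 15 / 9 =-1957 / 3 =-652.33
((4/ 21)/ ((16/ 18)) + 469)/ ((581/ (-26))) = -85397/ 4067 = -21.00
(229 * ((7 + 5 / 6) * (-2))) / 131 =-10763 / 393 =-27.39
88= 88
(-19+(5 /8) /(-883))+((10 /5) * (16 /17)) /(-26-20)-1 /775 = -40762674149 /2140568600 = -19.04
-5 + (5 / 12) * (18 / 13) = -115 / 26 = -4.42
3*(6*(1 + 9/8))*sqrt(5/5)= 153/4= 38.25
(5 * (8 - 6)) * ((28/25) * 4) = 224/5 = 44.80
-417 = -417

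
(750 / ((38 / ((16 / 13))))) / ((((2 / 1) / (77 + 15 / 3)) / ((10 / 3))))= 820000 / 247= 3319.84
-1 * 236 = -236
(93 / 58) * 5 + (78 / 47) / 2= 8.85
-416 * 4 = -1664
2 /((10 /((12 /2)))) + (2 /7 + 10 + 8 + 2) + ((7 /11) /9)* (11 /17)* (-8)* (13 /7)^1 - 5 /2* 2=84641 /5355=15.81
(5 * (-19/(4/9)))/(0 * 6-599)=855/2396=0.36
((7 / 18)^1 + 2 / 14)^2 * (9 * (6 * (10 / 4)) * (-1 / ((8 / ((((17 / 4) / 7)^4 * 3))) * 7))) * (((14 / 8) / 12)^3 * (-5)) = 9373144225 / 2175233163264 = 0.00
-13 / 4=-3.25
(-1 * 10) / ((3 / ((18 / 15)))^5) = -64 / 625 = -0.10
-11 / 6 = -1.83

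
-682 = -682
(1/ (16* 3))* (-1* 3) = -1/ 16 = -0.06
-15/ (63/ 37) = -185/ 21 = -8.81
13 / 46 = 0.28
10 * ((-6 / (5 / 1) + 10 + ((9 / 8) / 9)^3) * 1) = 22533 / 256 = 88.02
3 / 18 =1 / 6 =0.17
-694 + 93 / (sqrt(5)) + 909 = 256.59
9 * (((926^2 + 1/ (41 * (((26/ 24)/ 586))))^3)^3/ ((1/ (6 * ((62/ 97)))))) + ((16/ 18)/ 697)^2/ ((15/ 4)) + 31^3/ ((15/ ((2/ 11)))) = 11252655813843032954623348589574322107234903661260674018747844364989634932126504907914934/ 1300718811887469605216649144323385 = 8651105612529993365325304000000000000000000000000000000.00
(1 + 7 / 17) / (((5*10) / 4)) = 48 / 425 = 0.11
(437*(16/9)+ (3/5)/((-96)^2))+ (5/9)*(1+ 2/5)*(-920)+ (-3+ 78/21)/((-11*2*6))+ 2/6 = 24309359/394240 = 61.66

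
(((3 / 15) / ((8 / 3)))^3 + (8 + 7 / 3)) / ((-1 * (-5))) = 1984081 / 960000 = 2.07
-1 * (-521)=521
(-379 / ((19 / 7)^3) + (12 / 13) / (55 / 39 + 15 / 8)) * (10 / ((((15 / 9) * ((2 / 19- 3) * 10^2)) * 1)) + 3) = -1075507669869 / 19333806250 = -55.63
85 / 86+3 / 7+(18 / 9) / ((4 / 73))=11413 / 301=37.92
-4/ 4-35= -36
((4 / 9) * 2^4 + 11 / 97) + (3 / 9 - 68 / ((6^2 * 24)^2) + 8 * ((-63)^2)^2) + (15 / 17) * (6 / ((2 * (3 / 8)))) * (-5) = 38782896255944831 / 307742976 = 126023660.26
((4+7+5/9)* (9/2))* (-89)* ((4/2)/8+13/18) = -4499.44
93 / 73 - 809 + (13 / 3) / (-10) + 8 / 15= -589567 / 730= -807.63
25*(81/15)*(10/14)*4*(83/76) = 56025/133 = 421.24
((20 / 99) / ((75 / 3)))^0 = 1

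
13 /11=1.18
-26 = -26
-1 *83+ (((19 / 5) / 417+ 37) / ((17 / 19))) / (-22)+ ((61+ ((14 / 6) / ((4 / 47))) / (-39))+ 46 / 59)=-85420988687 / 3588593580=-23.80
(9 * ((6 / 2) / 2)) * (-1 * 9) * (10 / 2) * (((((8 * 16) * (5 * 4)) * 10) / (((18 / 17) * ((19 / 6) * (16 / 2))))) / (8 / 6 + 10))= -972000 / 19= -51157.89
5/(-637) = -5/637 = -0.01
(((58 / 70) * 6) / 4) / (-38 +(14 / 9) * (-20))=-783 / 43540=-0.02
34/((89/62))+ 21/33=23811/979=24.32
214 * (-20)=-4280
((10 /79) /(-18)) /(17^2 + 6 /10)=-25 /1029528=-0.00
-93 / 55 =-1.69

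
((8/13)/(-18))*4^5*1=-4096/117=-35.01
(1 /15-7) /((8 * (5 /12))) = -2.08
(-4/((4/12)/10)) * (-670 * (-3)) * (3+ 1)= -964800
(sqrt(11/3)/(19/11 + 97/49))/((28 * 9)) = 77 * sqrt(33)/215784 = 0.00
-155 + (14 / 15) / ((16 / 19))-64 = -26147 / 120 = -217.89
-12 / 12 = -1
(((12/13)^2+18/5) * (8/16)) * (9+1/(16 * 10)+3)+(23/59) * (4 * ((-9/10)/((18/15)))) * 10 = 119902659/7976800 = 15.03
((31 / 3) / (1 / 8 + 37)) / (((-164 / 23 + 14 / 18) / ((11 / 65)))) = -5704 / 769275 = -0.01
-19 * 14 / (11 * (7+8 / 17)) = -4522 / 1397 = -3.24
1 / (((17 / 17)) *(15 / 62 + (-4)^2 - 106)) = -62 / 5565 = -0.01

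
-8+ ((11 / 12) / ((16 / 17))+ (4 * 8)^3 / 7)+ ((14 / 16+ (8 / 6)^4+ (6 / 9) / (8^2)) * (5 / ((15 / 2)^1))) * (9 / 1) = 56831753 / 12096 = 4698.39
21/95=0.22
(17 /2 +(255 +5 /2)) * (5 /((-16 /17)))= -11305 /8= -1413.12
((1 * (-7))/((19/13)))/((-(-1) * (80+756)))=-91/15884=-0.01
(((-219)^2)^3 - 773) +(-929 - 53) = 110322650962926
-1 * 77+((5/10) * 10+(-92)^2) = 8392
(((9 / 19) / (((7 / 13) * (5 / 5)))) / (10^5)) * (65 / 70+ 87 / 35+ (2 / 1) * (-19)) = -283257 / 931000000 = -0.00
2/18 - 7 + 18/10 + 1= -184/45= -4.09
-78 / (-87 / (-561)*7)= -14586 / 203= -71.85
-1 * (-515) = 515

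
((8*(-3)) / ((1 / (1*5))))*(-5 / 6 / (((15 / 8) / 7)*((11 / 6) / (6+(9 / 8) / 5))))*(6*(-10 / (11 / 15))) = -12549600 / 121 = -103715.70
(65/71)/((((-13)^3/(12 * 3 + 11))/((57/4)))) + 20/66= 37925/1583868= 0.02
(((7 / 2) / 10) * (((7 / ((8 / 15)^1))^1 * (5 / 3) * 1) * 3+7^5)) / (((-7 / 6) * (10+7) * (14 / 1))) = -57849 / 2720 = -21.27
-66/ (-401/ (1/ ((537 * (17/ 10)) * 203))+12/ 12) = 0.00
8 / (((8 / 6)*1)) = 6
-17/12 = -1.42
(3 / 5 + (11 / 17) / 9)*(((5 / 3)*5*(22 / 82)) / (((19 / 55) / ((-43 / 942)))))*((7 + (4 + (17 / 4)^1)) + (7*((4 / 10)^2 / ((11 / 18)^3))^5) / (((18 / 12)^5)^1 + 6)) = -235894207798706512818030004853 / 77484540918623160745757812500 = -3.04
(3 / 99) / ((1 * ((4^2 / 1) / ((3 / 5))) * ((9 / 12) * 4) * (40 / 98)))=49 / 52800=0.00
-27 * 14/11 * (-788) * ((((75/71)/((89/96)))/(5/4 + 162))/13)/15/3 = 190632960/590061901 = 0.32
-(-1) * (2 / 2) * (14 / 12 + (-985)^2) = 5821357 / 6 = 970226.17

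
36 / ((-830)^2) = 9 / 172225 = 0.00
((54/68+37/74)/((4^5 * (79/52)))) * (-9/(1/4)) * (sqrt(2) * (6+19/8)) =-86229 * sqrt(2)/343808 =-0.35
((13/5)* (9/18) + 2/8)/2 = 0.78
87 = 87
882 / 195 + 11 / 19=6301 / 1235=5.10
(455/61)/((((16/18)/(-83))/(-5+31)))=-4418505/244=-18108.63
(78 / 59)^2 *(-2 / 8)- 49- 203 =-878733 / 3481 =-252.44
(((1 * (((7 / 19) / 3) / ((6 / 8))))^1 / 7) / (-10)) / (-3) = 2 / 2565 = 0.00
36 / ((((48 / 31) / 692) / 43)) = 691827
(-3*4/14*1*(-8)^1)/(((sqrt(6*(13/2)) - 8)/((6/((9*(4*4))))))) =-16/175 - 2*sqrt(39)/175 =-0.16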